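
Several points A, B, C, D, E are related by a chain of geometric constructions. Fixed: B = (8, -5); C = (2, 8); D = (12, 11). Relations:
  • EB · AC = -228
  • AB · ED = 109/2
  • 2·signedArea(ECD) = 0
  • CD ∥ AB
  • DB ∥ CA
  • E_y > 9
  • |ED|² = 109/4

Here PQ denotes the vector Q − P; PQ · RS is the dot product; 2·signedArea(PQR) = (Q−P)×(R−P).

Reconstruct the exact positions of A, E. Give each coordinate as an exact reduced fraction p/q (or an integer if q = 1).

A = (-2, -8)
E = (7, 19/2)

1. A_x = -2  [CD ∥ AB ∩ DB ∥ CA]
2. A_y = -8  [CD ∥ AB ∩ DB ∥ CA]
   → A = (-2, -8)
3. E_x = 7  [2·signedArea(ECD) = 0 ∩ AB · ED = 109/2]
4. E_y = 19/2  [2·signedArea(ECD) = 0 ∩ AB · ED = 109/2]
   → E = (7, 19/2)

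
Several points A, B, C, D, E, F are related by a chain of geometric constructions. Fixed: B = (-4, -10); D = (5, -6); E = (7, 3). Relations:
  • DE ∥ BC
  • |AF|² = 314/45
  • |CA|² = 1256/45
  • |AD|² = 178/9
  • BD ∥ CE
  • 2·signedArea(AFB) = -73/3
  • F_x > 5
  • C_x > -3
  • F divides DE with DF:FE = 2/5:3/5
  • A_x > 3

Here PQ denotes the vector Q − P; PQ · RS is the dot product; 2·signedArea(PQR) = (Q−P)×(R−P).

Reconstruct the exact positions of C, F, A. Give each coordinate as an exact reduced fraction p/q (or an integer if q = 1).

A = (16/5, -29/15)
C = (-2, -1)
F = (29/5, -12/5)

1. C_x = -2  [BD ∥ CE ∩ DE ∥ BC]
2. C_y = -1  [BD ∥ CE ∩ DE ∥ BC]
   → C = (-2, -1)
3. F_x = 29/5  [F divides DE with DF:FE = 2/5:3/5]
4. F_y = -12/5  [F divides DE with DF:FE = 2/5:3/5]
   → F = (29/5, -12/5)
5. A_x = 16/5  [line 38/5·x + -49/5·y + -649/15 = 0 ∩ |AD|² = 178/9]
6. A_y = -29/15  [line 38/5·x + -49/5·y + -649/15 = 0 ∩ |AD|² = 178/9]
   → A = (16/5, -29/15)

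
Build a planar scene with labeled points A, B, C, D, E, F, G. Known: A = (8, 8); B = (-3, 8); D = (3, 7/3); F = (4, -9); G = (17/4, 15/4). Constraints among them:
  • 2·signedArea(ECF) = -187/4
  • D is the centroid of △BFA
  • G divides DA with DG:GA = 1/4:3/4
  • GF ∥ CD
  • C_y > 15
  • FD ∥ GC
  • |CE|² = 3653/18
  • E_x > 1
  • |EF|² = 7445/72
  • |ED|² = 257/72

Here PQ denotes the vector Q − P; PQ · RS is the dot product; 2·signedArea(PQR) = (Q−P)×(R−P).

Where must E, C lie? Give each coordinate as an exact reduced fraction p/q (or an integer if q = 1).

C = (13/4, 181/12)
E = (7/4, 11/12)

1. C_x = 13/4  [GF ∥ CD ∩ FD ∥ GC]
2. C_y = 181/12  [GF ∥ CD ∩ FD ∥ GC]
   → C = (13/4, 181/12)
3. E_x = 7/4  [line 289/12·x + 3/4·y + -257/6 = 0 ∩ |CE|² = 3653/18]
4. E_y = 11/12  [line 289/12·x + 3/4·y + -257/6 = 0 ∩ |CE|² = 3653/18]
   → E = (7/4, 11/12)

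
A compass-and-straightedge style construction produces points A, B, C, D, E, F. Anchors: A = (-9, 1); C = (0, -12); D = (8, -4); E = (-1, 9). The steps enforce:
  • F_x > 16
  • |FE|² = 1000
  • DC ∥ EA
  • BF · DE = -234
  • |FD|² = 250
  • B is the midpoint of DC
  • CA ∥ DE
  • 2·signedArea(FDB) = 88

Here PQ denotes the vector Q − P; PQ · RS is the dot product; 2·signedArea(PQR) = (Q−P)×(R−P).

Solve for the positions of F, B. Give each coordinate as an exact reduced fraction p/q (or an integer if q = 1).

1. B_x = 4  [B is the midpoint of DC]
2. B_y = -8  [B is the midpoint of DC]
   → B = (4, -8)
3. F_x = 17  [2·signedArea(FDB) = 88 ∩ BF · DE = -234]
4. F_y = -17  [2·signedArea(FDB) = 88 ∩ BF · DE = -234]
   → F = (17, -17)

B = (4, -8)
F = (17, -17)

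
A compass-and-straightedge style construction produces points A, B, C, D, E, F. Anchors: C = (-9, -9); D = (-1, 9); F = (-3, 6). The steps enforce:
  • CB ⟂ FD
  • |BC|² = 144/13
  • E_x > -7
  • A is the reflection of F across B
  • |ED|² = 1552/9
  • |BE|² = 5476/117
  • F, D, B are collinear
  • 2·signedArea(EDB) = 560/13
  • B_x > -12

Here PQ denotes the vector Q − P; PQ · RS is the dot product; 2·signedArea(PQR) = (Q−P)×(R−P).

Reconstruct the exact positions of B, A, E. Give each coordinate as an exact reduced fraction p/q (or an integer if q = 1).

1. B_x = -153/13  [F, D, B are collinear ∩ CB ⟂ FD]
2. B_y = -93/13  [F, D, B are collinear ∩ CB ⟂ FD]
   → B = (-153/13, -93/13)
3. A_x = -267/13  [A is the reflection of F across B]
4. A_y = -264/13  [A is the reflection of F across B]
   → A = (-267/13, -264/13)
5. E_x = -19/3  [line 210/13·x + -140/13·y + 70 = 0 ∩ |BE|² = 5476/117]
6. E_y = -3  [line 210/13·x + -140/13·y + 70 = 0 ∩ |BE|² = 5476/117]
   → E = (-19/3, -3)

A = (-267/13, -264/13)
B = (-153/13, -93/13)
E = (-19/3, -3)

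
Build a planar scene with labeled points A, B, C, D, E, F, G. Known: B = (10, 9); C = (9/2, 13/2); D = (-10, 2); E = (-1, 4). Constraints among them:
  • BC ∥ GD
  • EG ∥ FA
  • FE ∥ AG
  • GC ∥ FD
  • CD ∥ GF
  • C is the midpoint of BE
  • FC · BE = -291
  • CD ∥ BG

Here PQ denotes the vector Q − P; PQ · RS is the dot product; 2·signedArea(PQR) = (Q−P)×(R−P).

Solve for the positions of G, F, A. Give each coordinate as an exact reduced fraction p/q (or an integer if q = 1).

A = (-45/2, 1/2)
F = (-19, 0)
G = (-9/2, 9/2)

1. G_x = -9/2  [BC ∥ GD ∩ CD ∥ BG]
2. G_y = 9/2  [BC ∥ GD ∩ CD ∥ BG]
   → G = (-9/2, 9/2)
3. F_x = -19  [GC ∥ FD ∩ CD ∥ GF]
4. F_y = 0  [GC ∥ FD ∩ CD ∥ GF]
   → F = (-19, 0)
5. A_x = -45/2  [FE ∥ AG ∩ EG ∥ FA]
6. A_y = 1/2  [FE ∥ AG ∩ EG ∥ FA]
   → A = (-45/2, 1/2)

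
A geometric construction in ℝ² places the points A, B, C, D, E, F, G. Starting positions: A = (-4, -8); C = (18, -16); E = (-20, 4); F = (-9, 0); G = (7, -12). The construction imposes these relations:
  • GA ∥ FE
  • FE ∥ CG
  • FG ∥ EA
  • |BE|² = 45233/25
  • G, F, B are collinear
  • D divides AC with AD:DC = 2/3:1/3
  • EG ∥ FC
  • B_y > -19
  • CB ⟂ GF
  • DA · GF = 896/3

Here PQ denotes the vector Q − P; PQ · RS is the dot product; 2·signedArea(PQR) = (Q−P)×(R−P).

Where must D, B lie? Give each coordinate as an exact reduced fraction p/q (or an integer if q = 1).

1. D_x = 32/3  [D divides AC with AD:DC = 2/3:1/3]
2. D_y = -40/3  [D divides AC with AD:DC = 2/3:1/3]
   → D = (32/3, -40/3)
3. B_x = 399/25  [G, F, B are collinear ∩ CB ⟂ GF]
4. B_y = -468/25  [G, F, B are collinear ∩ CB ⟂ GF]
   → B = (399/25, -468/25)

B = (399/25, -468/25)
D = (32/3, -40/3)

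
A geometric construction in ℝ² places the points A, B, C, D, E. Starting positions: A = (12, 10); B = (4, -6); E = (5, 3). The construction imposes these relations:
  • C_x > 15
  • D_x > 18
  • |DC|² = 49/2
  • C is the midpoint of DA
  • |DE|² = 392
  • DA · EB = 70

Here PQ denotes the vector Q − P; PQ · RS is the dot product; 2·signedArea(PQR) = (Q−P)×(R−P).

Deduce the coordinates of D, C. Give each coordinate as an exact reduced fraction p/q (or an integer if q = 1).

1. D_x = 19  [line 1·x + 9·y + -172 = 0 ∩ |DE|² = 392]
2. D_y = 17  [line 1·x + 9·y + -172 = 0 ∩ |DE|² = 392]
   → D = (19, 17)
3. C_x = 31/2  [C is the midpoint of DA]
4. C_y = 27/2  [C is the midpoint of DA]
   → C = (31/2, 27/2)

C = (31/2, 27/2)
D = (19, 17)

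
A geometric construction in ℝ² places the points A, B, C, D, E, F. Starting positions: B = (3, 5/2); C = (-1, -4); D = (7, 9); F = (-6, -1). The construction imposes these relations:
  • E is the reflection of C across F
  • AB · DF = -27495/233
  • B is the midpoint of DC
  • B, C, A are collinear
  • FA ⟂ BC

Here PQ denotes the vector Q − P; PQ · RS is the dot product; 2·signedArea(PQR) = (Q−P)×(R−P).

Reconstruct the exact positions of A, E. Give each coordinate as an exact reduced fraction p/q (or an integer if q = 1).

A = (-241/233, -945/233)
E = (-11, 2)

1. A_x = -241/233  [B, C, A are collinear ∩ FA ⟂ BC]
2. A_y = -945/233  [B, C, A are collinear ∩ FA ⟂ BC]
   → A = (-241/233, -945/233)
3. E_x = -11  [E is the reflection of C across F]
4. E_y = 2  [E is the reflection of C across F]
   → E = (-11, 2)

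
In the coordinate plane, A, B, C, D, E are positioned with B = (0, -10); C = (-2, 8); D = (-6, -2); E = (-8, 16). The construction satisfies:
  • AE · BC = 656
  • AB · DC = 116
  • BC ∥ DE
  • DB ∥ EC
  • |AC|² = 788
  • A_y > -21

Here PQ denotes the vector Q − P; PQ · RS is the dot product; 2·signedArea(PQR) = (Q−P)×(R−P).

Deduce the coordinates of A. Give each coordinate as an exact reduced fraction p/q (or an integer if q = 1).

1. A_x = -4  [AE · BC = 656 ∩ AB · DC = 116]
2. A_y = -20  [AE · BC = 656 ∩ AB · DC = 116]
   → A = (-4, -20)

A = (-4, -20)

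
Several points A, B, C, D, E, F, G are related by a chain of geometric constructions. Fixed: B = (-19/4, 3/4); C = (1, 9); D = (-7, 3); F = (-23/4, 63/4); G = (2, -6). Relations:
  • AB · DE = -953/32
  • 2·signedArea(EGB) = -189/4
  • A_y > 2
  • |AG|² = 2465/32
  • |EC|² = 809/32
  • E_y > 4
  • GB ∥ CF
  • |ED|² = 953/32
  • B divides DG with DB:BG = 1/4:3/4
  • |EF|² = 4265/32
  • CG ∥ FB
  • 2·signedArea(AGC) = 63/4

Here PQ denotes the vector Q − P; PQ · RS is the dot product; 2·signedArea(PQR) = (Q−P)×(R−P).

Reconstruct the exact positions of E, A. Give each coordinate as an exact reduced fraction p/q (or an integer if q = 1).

1. A_x = 3/8  [line -15·x + -1·y + 33/4 = 0 ∩ |AG|² = 2465/32]
2. A_y = 21/8  [line -15·x + -1·y + 33/4 = 0 ∩ |AG|² = 2465/32]
   → A = (3/8, 21/8)
3. E_x = -15/8  [2·signedArea(EGB) = -189/4 ∩ AB · DE = -953/32]
4. E_y = 39/8  [2·signedArea(EGB) = -189/4 ∩ AB · DE = -953/32]
   → E = (-15/8, 39/8)

A = (3/8, 21/8)
E = (-15/8, 39/8)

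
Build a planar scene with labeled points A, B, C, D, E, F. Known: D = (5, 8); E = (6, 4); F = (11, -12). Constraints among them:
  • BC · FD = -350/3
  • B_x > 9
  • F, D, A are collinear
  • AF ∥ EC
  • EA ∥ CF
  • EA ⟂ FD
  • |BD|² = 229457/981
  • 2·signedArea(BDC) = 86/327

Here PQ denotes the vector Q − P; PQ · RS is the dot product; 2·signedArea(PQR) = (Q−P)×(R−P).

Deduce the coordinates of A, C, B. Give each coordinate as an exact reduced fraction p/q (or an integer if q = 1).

1. A_x = 674/109  [F, D, A are collinear ∩ EA ⟂ FD]
2. A_y = 442/109  [F, D, A are collinear ∩ EA ⟂ FD]
   → A = (674/109, 442/109)
3. C_x = 1179/109  [EA ∥ CF ∩ AF ∥ EC]
4. C_y = -1314/109  [EA ∥ CF ∩ AF ∥ EC]
   → C = (1179/109, -1314/109)
5. B_x = 3032/327  [BC · FD = -350/3 ∩ 2·signedArea(BDC) = 86/327]
6. B_y = -2186/327  [BC · FD = -350/3 ∩ 2·signedArea(BDC) = 86/327]
   → B = (3032/327, -2186/327)

A = (674/109, 442/109)
B = (3032/327, -2186/327)
C = (1179/109, -1314/109)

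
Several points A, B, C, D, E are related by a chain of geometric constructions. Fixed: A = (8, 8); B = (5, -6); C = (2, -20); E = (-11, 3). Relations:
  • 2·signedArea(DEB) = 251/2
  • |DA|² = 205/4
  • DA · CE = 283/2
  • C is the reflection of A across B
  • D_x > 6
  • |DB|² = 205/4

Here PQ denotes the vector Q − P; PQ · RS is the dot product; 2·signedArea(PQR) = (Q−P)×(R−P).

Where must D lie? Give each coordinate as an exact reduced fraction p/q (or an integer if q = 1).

1. D_x = 13/2  [2·signedArea(DEB) = 251/2 ∩ DA · CE = 283/2]
2. D_y = 1  [2·signedArea(DEB) = 251/2 ∩ DA · CE = 283/2]
   → D = (13/2, 1)

D = (13/2, 1)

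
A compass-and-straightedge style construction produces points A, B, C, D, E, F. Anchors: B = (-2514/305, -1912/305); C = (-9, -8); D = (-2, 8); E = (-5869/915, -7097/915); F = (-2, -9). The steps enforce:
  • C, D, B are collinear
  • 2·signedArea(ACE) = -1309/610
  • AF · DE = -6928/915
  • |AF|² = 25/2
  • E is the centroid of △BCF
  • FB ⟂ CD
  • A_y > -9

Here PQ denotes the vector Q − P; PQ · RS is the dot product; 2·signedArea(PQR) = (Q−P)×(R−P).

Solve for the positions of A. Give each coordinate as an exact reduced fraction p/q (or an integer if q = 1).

1. A_x = -11/2  [AF · DE = -6928/915 ∩ 2·signedArea(ACE) = -1309/610]
2. A_y = -17/2  [AF · DE = -6928/915 ∩ 2·signedArea(ACE) = -1309/610]
   → A = (-11/2, -17/2)

A = (-11/2, -17/2)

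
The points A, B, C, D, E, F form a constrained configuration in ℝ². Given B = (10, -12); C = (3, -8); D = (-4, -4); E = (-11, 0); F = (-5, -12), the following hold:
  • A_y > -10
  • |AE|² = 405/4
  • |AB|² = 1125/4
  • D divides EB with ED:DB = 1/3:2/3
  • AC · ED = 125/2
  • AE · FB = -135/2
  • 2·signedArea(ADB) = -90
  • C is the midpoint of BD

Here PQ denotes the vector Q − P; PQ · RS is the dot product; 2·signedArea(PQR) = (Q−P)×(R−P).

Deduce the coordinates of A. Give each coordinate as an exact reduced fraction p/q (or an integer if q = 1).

1. A_x = -13/2  [2·signedArea(ADB) = -90 ∩ AC · ED = 125/2]
2. A_y = -9  [2·signedArea(ADB) = -90 ∩ AC · ED = 125/2]
   → A = (-13/2, -9)

A = (-13/2, -9)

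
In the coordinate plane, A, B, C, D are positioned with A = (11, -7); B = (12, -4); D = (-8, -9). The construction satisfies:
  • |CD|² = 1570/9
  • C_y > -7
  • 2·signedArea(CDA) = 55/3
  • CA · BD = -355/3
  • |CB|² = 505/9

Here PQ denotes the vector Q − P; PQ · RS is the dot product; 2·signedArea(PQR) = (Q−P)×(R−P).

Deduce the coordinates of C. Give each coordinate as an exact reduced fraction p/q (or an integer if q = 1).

1. C_x = 5  [CA · BD = -355/3 ∩ 2·signedArea(CDA) = 55/3]
2. C_y = -20/3  [CA · BD = -355/3 ∩ 2·signedArea(CDA) = 55/3]
   → C = (5, -20/3)

C = (5, -20/3)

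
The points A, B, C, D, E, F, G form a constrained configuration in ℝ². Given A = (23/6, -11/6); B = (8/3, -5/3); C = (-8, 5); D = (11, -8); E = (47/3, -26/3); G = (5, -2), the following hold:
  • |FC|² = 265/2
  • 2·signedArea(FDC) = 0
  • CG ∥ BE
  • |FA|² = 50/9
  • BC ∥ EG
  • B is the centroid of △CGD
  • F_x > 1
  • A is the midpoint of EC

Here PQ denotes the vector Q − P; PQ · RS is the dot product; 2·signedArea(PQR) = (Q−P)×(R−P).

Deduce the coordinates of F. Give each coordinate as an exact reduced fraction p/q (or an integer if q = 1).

F = (3/2, -3/2)

1. F_x = 3/2  [line -13·x + -19·y + -9 = 0 ∩ |FC|² = 265/2]
2. F_y = -3/2  [line -13·x + -19·y + -9 = 0 ∩ |FC|² = 265/2]
   → F = (3/2, -3/2)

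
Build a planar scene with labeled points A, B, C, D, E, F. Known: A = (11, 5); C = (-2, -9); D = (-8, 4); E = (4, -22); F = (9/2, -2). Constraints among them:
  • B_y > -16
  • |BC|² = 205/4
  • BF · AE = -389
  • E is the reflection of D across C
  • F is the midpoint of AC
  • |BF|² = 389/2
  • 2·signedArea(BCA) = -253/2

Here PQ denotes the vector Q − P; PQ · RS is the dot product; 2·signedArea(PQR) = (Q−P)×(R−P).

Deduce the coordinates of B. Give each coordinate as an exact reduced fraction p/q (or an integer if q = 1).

B = (1, -31/2)

1. B_x = 1  [BF · AE = -389 ∩ 2·signedArea(BCA) = -253/2]
2. B_y = -31/2  [BF · AE = -389 ∩ 2·signedArea(BCA) = -253/2]
   → B = (1, -31/2)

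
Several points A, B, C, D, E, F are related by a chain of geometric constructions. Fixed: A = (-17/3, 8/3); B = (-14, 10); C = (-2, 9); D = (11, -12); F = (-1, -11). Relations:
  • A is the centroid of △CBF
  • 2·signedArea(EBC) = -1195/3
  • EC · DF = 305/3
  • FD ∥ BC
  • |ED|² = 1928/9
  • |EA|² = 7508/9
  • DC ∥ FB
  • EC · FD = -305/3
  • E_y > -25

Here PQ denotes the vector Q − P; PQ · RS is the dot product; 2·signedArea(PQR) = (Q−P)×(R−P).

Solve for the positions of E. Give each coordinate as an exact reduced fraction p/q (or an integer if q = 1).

1. E_x = 11/3  [2·signedArea(EBC) = -1195/3 ∩ EC · FD = -305/3]
2. E_y = -74/3  [2·signedArea(EBC) = -1195/3 ∩ EC · FD = -305/3]
   → E = (11/3, -74/3)

E = (11/3, -74/3)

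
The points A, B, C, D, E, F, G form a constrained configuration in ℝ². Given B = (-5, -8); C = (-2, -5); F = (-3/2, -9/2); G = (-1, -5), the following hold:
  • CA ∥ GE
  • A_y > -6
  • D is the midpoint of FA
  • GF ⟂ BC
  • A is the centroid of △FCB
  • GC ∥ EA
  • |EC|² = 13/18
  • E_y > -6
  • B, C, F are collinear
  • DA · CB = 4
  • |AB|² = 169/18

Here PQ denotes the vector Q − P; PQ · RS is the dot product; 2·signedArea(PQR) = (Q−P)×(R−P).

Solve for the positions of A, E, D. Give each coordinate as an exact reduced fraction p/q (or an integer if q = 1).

1. A_x = -17/6  [A is the centroid of △FCB]
2. A_y = -35/6  [A is the centroid of △FCB]
   → A = (-17/6, -35/6)
3. E_x = -11/6  [GC ∥ EA ∩ CA ∥ GE]
4. E_y = -35/6  [GC ∥ EA ∩ CA ∥ GE]
   → E = (-11/6, -35/6)
5. D_x = -13/6  [D is the midpoint of FA]
6. D_y = -31/6  [D is the midpoint of FA]
   → D = (-13/6, -31/6)

A = (-17/6, -35/6)
D = (-13/6, -31/6)
E = (-11/6, -35/6)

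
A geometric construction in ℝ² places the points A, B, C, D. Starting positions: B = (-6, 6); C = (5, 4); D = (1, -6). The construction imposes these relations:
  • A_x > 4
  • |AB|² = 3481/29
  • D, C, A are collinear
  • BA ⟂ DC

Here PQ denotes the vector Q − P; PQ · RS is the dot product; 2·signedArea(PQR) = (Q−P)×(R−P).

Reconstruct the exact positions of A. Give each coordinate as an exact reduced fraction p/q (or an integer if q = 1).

A = (121/29, 56/29)

1. A_x = 121/29  [D, C, A are collinear ∩ BA ⟂ DC]
2. A_y = 56/29  [D, C, A are collinear ∩ BA ⟂ DC]
   → A = (121/29, 56/29)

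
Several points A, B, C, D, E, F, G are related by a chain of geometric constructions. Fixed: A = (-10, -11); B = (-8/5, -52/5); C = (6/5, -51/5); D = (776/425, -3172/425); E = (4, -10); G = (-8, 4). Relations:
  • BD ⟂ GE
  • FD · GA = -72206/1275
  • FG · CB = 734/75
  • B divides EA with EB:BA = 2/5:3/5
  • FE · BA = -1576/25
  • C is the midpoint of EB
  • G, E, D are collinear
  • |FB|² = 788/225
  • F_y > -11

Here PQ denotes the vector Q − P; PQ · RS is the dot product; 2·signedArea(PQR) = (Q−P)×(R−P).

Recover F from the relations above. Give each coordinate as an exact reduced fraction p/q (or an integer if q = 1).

1. F_x = -52/15  [FG · CB = 734/75 ∩ FD · GA = -72206/1275]
2. F_y = -158/15  [FG · CB = 734/75 ∩ FD · GA = -72206/1275]
   → F = (-52/15, -158/15)

F = (-52/15, -158/15)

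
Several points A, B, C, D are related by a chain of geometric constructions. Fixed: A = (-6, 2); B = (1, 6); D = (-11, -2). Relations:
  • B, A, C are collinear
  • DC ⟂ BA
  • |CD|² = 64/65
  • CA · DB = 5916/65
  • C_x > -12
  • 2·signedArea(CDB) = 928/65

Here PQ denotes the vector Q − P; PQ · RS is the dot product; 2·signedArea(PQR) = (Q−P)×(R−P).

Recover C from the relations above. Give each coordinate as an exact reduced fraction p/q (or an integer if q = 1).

C = (-747/65, -74/65)

1. C_x = -747/65  [B, A, C are collinear ∩ DC ⟂ BA]
2. C_y = -74/65  [B, A, C are collinear ∩ DC ⟂ BA]
   → C = (-747/65, -74/65)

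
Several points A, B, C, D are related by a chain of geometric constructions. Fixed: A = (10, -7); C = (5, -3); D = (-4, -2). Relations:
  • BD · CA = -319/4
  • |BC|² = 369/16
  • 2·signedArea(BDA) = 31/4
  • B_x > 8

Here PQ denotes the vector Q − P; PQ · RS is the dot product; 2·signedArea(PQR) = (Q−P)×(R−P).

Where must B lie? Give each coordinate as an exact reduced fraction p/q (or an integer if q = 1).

B = (35/4, -6)

1. B_x = 35/4  [2·signedArea(BDA) = 31/4 ∩ BD · CA = -319/4]
2. B_y = -6  [2·signedArea(BDA) = 31/4 ∩ BD · CA = -319/4]
   → B = (35/4, -6)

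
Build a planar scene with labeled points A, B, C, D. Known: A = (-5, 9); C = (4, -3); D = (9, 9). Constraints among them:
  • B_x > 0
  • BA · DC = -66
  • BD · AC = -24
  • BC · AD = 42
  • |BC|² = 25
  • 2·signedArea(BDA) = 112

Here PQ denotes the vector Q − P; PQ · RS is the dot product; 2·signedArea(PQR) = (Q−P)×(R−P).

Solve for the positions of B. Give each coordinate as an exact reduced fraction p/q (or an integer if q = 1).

B = (1, 1)

1. B_x = 1  [BC · AD = 42 ∩ BA · DC = -66]
2. B_y = 1  [BC · AD = 42 ∩ BA · DC = -66]
   → B = (1, 1)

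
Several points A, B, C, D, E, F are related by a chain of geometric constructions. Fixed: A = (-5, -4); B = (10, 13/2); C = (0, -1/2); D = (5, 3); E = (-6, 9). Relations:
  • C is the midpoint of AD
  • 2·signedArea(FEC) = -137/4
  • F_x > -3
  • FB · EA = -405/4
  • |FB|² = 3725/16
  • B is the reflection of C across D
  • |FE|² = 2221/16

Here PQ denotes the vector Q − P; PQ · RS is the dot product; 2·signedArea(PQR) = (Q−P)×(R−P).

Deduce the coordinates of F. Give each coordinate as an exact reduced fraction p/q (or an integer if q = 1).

1. F_x = -5/2  [2·signedArea(FEC) = -137/4 ∩ FB · EA = -405/4]
2. F_y = -9/4  [2·signedArea(FEC) = -137/4 ∩ FB · EA = -405/4]
   → F = (-5/2, -9/4)

F = (-5/2, -9/4)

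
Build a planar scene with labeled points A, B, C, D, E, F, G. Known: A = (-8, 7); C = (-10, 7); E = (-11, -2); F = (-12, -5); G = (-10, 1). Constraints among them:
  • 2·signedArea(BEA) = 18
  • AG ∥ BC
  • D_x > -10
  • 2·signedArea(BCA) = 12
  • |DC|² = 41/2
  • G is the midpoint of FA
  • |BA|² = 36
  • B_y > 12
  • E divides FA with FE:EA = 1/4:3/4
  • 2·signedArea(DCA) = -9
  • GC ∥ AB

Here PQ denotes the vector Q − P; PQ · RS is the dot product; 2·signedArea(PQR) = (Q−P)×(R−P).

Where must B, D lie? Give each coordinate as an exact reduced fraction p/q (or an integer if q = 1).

B = (-8, 13)
D = (-19/2, 5/2)

1. B_x = -8  [AG ∥ BC ∩ GC ∥ AB]
2. B_y = 13  [AG ∥ BC ∩ GC ∥ AB]
   → B = (-8, 13)
3. D_y = 5/2  [2·signedArea(DCA) = -9]
4. D_x = -19/2  [|DC|² = 41/2]
   → D = (-19/2, 5/2)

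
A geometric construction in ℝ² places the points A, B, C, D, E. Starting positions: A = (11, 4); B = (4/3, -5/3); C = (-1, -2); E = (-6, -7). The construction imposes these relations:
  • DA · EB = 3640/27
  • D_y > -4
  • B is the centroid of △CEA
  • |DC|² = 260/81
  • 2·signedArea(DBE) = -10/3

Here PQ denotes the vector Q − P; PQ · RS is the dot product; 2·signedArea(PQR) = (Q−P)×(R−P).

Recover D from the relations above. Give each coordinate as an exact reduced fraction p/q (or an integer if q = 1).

D = (-17/9, -32/9)

1. D_x = -17/9  [2·signedArea(DBE) = -10/3 ∩ DA · EB = 3640/27]
2. D_y = -32/9  [2·signedArea(DBE) = -10/3 ∩ DA · EB = 3640/27]
   → D = (-17/9, -32/9)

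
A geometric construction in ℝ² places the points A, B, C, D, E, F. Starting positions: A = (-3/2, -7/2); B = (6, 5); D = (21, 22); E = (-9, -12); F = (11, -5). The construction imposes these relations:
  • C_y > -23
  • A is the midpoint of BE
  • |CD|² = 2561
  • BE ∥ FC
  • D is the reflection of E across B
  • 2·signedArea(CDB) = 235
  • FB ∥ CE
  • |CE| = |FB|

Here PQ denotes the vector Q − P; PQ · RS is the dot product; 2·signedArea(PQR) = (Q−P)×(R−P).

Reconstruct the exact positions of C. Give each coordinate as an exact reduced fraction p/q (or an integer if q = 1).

1. C_x = -4  [FB ∥ CE ∩ BE ∥ FC]
2. C_y = -22  [FB ∥ CE ∩ BE ∥ FC]
   → C = (-4, -22)

C = (-4, -22)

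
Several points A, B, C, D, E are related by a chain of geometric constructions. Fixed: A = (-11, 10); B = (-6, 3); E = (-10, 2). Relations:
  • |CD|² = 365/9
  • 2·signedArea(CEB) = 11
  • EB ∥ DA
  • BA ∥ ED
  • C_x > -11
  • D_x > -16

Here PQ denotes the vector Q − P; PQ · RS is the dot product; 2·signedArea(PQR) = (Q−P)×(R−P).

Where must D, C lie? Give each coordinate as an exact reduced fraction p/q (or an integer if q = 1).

C = (-31/3, 14/3)
D = (-15, 9)

1. D_x = -15  [EB ∥ DA ∩ BA ∥ ED]
2. D_y = 9  [EB ∥ DA ∩ BA ∥ ED]
   → D = (-15, 9)
3. C_x = -31/3  [line -1·x + 4·y + -29 = 0 ∩ |CD|² = 365/9]
4. C_y = 14/3  [line -1·x + 4·y + -29 = 0 ∩ |CD|² = 365/9]
   → C = (-31/3, 14/3)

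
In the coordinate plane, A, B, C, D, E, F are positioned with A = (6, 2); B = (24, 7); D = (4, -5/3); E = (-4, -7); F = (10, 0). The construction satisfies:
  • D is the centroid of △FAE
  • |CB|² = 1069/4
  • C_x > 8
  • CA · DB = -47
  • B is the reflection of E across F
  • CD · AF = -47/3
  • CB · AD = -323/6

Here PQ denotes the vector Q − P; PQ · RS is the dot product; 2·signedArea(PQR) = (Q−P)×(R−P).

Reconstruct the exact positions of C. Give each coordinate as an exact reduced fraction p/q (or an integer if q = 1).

1. C_x = 9  [CB · AD = -323/6 ∩ CA · DB = -47]
2. C_y = 1/2  [CB · AD = -323/6 ∩ CA · DB = -47]
   → C = (9, 1/2)

C = (9, 1/2)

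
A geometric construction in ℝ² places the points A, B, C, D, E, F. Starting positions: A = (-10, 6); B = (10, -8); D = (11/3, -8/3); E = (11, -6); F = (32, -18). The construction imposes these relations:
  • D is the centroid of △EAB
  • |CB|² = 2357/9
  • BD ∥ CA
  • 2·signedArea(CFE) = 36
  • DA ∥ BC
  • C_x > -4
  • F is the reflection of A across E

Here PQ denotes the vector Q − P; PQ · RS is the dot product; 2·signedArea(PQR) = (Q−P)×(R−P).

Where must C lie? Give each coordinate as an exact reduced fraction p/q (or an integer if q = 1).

C = (-11/3, 2/3)

1. C_x = -11/3  [BD ∥ CA ∩ DA ∥ BC]
2. C_y = 2/3  [BD ∥ CA ∩ DA ∥ BC]
   → C = (-11/3, 2/3)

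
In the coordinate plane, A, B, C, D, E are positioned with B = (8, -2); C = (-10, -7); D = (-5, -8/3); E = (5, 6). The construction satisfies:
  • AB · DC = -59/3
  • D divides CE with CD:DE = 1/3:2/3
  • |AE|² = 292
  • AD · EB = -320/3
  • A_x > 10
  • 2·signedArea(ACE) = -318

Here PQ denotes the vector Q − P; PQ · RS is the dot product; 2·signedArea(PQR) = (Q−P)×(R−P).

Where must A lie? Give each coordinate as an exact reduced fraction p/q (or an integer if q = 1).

1. A_x = 11  [2·signedArea(ACE) = -318 ∩ AB · DC = -59/3]
2. A_y = -10  [2·signedArea(ACE) = -318 ∩ AB · DC = -59/3]
   → A = (11, -10)

A = (11, -10)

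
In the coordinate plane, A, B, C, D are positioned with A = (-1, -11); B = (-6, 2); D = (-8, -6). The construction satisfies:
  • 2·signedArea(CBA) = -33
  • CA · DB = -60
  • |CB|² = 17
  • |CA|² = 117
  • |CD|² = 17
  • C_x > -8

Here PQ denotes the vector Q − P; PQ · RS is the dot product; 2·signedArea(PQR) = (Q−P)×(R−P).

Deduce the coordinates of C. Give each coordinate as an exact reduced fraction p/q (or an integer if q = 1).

1. C_x = -7  [2·signedArea(CBA) = -33 ∩ CA · DB = -60]
2. C_y = -2  [2·signedArea(CBA) = -33 ∩ CA · DB = -60]
   → C = (-7, -2)

C = (-7, -2)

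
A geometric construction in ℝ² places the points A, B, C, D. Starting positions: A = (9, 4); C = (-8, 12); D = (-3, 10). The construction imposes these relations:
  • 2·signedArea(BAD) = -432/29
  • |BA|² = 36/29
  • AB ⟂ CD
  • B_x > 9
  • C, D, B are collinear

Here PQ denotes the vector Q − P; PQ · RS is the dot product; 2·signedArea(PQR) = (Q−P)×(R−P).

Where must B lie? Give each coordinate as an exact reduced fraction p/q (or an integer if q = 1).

B = (273/29, 146/29)

1. B_x = 273/29  [C, D, B are collinear ∩ AB ⟂ CD]
2. B_y = 146/29  [C, D, B are collinear ∩ AB ⟂ CD]
   → B = (273/29, 146/29)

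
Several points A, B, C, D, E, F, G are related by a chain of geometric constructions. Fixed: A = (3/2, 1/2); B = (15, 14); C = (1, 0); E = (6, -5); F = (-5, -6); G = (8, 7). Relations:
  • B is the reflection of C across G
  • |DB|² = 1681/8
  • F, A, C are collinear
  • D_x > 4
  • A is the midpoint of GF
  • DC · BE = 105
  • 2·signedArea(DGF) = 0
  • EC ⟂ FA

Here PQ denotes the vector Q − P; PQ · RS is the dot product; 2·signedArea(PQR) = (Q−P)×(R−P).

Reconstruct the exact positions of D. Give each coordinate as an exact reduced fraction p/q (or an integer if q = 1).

1. D_x = 19/4  [2·signedArea(DGF) = 0 ∩ DC · BE = 105]
2. D_y = 15/4  [2·signedArea(DGF) = 0 ∩ DC · BE = 105]
   → D = (19/4, 15/4)

D = (19/4, 15/4)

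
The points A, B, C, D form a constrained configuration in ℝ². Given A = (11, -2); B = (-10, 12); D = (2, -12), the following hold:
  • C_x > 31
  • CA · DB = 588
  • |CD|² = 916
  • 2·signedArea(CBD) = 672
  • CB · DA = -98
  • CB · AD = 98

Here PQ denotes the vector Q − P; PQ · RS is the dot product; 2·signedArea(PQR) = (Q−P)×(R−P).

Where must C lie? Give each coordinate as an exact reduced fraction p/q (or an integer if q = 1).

C = (32, -16)

1. C_x = 32  [CA · DB = 588 ∩ CB · DA = -98]
2. C_y = -16  [CA · DB = 588 ∩ CB · DA = -98]
   → C = (32, -16)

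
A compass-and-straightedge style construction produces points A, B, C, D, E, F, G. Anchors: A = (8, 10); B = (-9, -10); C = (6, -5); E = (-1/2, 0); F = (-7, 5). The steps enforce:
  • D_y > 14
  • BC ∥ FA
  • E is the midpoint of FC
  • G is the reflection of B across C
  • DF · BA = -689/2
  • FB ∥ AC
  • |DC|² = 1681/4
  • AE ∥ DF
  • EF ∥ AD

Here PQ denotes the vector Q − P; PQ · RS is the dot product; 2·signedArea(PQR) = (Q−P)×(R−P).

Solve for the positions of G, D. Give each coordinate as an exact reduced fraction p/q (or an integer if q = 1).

1. G_x = 21  [G is the reflection of B across C]
2. G_y = 0  [G is the reflection of B across C]
   → G = (21, 0)
3. D_x = 3/2  [AE ∥ DF ∩ EF ∥ AD]
4. D_y = 15  [AE ∥ DF ∩ EF ∥ AD]
   → D = (3/2, 15)

D = (3/2, 15)
G = (21, 0)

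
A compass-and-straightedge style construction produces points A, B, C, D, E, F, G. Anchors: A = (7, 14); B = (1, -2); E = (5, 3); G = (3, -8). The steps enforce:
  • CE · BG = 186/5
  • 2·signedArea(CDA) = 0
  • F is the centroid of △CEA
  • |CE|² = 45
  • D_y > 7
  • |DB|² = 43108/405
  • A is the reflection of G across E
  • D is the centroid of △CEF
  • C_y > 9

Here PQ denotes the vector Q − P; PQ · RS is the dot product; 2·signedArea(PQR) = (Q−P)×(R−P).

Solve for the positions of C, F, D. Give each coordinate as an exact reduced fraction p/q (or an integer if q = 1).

1. C_x = 31/5  [line -2·x + 6·y + -226/5 = 0 ∩ |CE|² = 45]
2. C_y = 48/5  [line -2·x + 6·y + -226/5 = 0 ∩ |CE|² = 45]
   → C = (31/5, 48/5)
3. F_x = 91/15  [F is the centroid of △CEA]
4. F_y = 133/15  [F is the centroid of △CEA]
   → F = (91/15, 133/15)
5. D_x = 259/45  [2·signedArea(CDA) = 0 ∩ D is the centroid of △CEF]
6. D_y = 322/45  [2·signedArea(CDA) = 0 ∩ D is the centroid of △CEF]
   → D = (259/45, 322/45)

C = (31/5, 48/5)
D = (259/45, 322/45)
F = (91/15, 133/15)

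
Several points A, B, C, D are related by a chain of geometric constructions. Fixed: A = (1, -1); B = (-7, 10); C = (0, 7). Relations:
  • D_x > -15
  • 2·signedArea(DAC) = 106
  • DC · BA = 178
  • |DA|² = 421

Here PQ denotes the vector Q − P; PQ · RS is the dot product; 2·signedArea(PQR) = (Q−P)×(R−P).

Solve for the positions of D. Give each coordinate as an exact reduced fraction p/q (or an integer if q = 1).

D = (-14, 13)

1. D_x = -14  [2·signedArea(DAC) = 106 ∩ DC · BA = 178]
2. D_y = 13  [2·signedArea(DAC) = 106 ∩ DC · BA = 178]
   → D = (-14, 13)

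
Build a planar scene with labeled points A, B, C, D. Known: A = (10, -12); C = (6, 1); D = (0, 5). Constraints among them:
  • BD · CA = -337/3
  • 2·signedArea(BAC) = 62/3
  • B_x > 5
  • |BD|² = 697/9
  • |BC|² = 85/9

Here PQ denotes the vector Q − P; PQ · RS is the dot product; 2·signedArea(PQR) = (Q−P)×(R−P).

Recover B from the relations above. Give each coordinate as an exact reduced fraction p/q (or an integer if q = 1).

1. B_x = 16/3  [BD · CA = -337/3 ∩ 2·signedArea(BAC) = 62/3]
2. B_y = -2  [BD · CA = -337/3 ∩ 2·signedArea(BAC) = 62/3]
   → B = (16/3, -2)

B = (16/3, -2)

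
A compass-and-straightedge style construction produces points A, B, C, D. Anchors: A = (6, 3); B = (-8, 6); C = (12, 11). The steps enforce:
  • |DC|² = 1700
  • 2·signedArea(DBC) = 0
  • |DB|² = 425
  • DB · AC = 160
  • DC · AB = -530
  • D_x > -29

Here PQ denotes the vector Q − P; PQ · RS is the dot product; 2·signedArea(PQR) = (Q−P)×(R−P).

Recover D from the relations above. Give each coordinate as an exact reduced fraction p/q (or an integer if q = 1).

1. D_x = -28  [2·signedArea(DBC) = 0 ∩ DC · AB = -530]
2. D_y = 1  [2·signedArea(DBC) = 0 ∩ DC · AB = -530]
   → D = (-28, 1)

D = (-28, 1)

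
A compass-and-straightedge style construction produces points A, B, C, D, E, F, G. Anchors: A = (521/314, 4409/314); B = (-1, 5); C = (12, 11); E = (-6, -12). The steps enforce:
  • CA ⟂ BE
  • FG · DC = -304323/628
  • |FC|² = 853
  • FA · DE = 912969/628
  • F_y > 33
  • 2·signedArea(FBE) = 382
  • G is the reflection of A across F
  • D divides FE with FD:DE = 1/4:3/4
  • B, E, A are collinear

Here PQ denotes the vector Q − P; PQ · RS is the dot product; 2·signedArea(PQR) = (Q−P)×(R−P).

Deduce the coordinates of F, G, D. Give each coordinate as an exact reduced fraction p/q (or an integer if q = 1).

1. F_x = 30  [line 17·x + -5·y + -340 = 0 ∩ |FC|² = 853]
2. F_y = 34  [line 17·x + -5·y + -340 = 0 ∩ |FC|² = 853]
   → F = (30, 34)
3. G_x = 18319/314  [G is the reflection of A across F]
4. G_y = 16943/314  [G is the reflection of A across F]
   → G = (18319/314, 16943/314)
5. D_x = 21  [FA · DE = 912969/628 ∩ D divides FE with FD:DE = 1/4:3/4]
6. D_y = 45/2  [FA · DE = 912969/628 ∩ D divides FE with FD:DE = 1/4:3/4]
   → D = (21, 45/2)

D = (21, 45/2)
F = (30, 34)
G = (18319/314, 16943/314)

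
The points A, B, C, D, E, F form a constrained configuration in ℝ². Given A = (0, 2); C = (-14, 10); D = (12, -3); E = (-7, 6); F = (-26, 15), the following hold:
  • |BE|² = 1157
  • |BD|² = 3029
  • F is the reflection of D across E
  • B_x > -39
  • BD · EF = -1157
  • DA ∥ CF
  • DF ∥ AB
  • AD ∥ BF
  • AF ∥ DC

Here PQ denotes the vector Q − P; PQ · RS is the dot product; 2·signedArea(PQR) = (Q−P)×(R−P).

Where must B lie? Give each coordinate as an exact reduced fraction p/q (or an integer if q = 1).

1. B_x = -38  [AD ∥ BF ∩ DF ∥ AB]
2. B_y = 20  [AD ∥ BF ∩ DF ∥ AB]
   → B = (-38, 20)

B = (-38, 20)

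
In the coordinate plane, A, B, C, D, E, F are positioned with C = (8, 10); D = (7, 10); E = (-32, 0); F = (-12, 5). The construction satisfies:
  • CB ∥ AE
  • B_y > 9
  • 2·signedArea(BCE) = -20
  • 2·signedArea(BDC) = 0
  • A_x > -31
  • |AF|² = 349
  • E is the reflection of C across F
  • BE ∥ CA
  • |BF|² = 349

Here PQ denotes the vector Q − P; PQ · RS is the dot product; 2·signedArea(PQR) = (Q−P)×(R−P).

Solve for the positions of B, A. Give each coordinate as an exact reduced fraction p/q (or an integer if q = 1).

1. B_x = 6  [2·signedArea(BDC) = 0 ∩ 2·signedArea(BCE) = -20]
2. B_y = 10  [2·signedArea(BDC) = 0 ∩ 2·signedArea(BCE) = -20]
   → B = (6, 10)
3. A_x = -30  [CB ∥ AE ∩ BE ∥ CA]
4. A_y = 0  [CB ∥ AE ∩ BE ∥ CA]
   → A = (-30, 0)

A = (-30, 0)
B = (6, 10)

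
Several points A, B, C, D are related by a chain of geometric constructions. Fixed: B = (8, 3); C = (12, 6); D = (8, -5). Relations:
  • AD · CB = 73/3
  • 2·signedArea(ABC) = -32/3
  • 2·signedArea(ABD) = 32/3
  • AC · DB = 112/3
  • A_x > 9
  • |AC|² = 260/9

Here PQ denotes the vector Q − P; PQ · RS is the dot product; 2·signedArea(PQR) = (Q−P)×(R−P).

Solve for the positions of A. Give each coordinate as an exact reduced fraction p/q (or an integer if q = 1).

1. A_x = 28/3  [2·signedArea(ABD) = 32/3 ∩ AD · CB = 73/3]
2. A_y = 4/3  [2·signedArea(ABD) = 32/3 ∩ AD · CB = 73/3]
   → A = (28/3, 4/3)

A = (28/3, 4/3)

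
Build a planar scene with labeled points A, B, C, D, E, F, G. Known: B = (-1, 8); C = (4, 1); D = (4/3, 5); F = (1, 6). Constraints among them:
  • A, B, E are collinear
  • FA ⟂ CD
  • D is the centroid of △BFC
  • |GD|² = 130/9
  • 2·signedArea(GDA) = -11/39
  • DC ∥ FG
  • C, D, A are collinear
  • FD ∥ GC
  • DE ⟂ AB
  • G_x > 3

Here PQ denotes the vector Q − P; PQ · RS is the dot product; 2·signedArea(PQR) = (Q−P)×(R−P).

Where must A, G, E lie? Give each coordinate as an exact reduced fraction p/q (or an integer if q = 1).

A = (10/13, 76/13)
E = (5560/3939, 19948/3939)
G = (11/3, 2)

1. A_x = 10/13  [C, D, A are collinear ∩ FA ⟂ CD]
2. A_y = 76/13  [C, D, A are collinear ∩ FA ⟂ CD]
   → A = (10/13, 76/13)
3. G_x = 11/3  [FD ∥ GC ∩ DC ∥ FG]
4. G_y = 2  [FD ∥ GC ∩ DC ∥ FG]
   → G = (11/3, 2)
5. E_x = 5560/3939  [A, B, E are collinear ∩ DE ⟂ AB]
6. E_y = 19948/3939  [A, B, E are collinear ∩ DE ⟂ AB]
   → E = (5560/3939, 19948/3939)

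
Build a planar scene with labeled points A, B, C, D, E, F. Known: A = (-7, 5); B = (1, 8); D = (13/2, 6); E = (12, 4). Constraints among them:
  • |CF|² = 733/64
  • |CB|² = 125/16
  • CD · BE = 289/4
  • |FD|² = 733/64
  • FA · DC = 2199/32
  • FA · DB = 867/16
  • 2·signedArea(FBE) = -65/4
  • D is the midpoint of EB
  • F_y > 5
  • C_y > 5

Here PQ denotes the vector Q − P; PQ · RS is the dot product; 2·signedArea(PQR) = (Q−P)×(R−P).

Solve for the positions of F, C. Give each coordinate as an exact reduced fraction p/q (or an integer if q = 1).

1. F_x = 25/8  [2·signedArea(FBE) = -65/4 ∩ FA · DB = 867/16]
2. F_y = 23/4  [2·signedArea(FBE) = -65/4 ∩ FA · DB = 867/16]
   → F = (25/8, 23/4)
3. C_x = -1/4  [CD · BE = 289/4 ∩ FA · DC = 2199/32]
4. C_y = 11/2  [CD · BE = 289/4 ∩ FA · DC = 2199/32]
   → C = (-1/4, 11/2)

C = (-1/4, 11/2)
F = (25/8, 23/4)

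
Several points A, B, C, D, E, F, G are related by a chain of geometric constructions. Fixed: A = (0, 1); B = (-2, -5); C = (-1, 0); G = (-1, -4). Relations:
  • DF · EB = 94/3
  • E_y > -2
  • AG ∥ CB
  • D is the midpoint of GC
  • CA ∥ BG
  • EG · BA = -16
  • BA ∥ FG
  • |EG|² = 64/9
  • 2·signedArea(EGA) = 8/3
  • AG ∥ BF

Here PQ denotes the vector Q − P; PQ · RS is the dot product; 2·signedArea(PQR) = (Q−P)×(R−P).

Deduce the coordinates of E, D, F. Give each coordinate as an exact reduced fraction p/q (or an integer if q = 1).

1. E_x = -1  [2·signedArea(EGA) = 8/3 ∩ EG · BA = -16]
2. E_y = -4/3  [2·signedArea(EGA) = 8/3 ∩ EG · BA = -16]
   → E = (-1, -4/3)
3. D_x = -1  [D is the midpoint of GC]
4. D_y = -2  [D is the midpoint of GC]
   → D = (-1, -2)
5. F_x = -3  [BA ∥ FG ∩ AG ∥ BF]
6. F_y = -10  [BA ∥ FG ∩ AG ∥ BF]
   → F = (-3, -10)

D = (-1, -2)
E = (-1, -4/3)
F = (-3, -10)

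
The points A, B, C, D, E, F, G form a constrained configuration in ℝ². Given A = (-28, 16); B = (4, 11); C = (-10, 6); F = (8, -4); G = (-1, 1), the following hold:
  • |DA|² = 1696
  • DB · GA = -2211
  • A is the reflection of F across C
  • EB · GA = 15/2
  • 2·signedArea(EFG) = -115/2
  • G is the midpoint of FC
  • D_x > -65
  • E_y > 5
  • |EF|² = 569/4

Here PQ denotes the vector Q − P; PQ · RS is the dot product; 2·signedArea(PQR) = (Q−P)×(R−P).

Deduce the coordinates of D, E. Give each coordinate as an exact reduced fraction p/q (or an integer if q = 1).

1. D_x = -64  [line 27·x + -15·y + 2268 = 0 ∩ |DA|² = 1696]
2. D_y = 36  [line 27·x + -15·y + 2268 = 0 ∩ |DA|² = 1696]
   → D = (-64, 36)
3. E_x = 3/2  [2·signedArea(EFG) = -115/2 ∩ EB · GA = 15/2]
4. E_y = 6  [2·signedArea(EFG) = -115/2 ∩ EB · GA = 15/2]
   → E = (3/2, 6)

D = (-64, 36)
E = (3/2, 6)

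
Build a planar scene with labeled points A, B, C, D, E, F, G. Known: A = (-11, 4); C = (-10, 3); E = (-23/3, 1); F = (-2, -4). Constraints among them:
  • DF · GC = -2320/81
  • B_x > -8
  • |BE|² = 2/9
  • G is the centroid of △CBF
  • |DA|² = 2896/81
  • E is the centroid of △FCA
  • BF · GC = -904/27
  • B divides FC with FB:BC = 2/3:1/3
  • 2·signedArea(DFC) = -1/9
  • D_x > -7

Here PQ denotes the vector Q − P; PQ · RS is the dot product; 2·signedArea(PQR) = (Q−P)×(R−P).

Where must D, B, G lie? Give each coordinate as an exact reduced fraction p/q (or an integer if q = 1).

1. D_x = -59/9  [line -7·x + -8·y + -413/9 = 0 ∩ |DA|² = 2896/81]
2. D_y = 0  [line -7·x + -8·y + -413/9 = 0 ∩ |DA|² = 2896/81]
   → D = (-59/9, 0)
3. B_x = -22/3  [B divides FC with FB:BC = 2/3:1/3]
4. B_y = 2/3  [B divides FC with FB:BC = 2/3:1/3]
   → B = (-22/3, 2/3)
5. G_x = -58/9  [G is the centroid of △CBF]
6. G_y = -1/9  [G is the centroid of △CBF]
   → G = (-58/9, -1/9)

B = (-22/3, 2/3)
D = (-59/9, 0)
G = (-58/9, -1/9)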